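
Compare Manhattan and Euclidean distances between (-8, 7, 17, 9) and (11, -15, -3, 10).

L1 = |-8 - 11| + |7 - (-15)| + |17 - (-3)| + |9 - 10| = 19 + 22 + 20 + 1 = 62
L2 = √(19² + 22² + 20² + 1²) = √1246 ≈ 35.2987
L1 ≥ L2 always (equality iff movement is along one axis); L1 > L2 here.
Ratio L1/L2 = 62/√1246 ≈ 1.7564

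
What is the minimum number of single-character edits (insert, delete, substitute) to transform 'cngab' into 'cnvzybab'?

Let D[i][j] be the edit distance between the first i characters of 'cngab' and the first j characters of 'cnvzybab', with D[i][0] = i, D[0][j] = j, and D[i][j] = D[i-1][j-1] if the characters match, else 1 + min(D[i-1][j], D[i][j-1], D[i-1][j-1]). Filling the table (rows: prefixes of 'cngab', columns: prefixes of 'cnvzybab'):
     ε  c  n  v  z  y  b  a  b
  ε  0  1  2  3  4  5  6  7  8
  c  1  0  1  2  3  4  5  6  7
  n  2  1  0  1  2  3  4  5  6
  g  3  2  1  1  2  3  4  5  6
  a  4  3  2  2  2  3  4  4  5
  b  5  4  3  3  3  3  3  4  4
The bottom-right entry gives D[5][8] = 4, so no sequence of fewer than 4 edits works. Backtracking through the table gives one optimal edit sequence (4 edits):
  cngab → cnvgab (ins v @3)
  cnvgab → cnvzgab (ins z @4)
  cnvzgab → cnvzygab (ins y @5)
  cnvzygab → cnvzybab (sub g→b @6)
Edit distance = 4.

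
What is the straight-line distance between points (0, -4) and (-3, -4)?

√(Σ(x_i - y_i)²) = √((0 - (-3))² + (-4 - (-4))²)
= √(3² + 0²) = √(9 + 0) = √9 = 3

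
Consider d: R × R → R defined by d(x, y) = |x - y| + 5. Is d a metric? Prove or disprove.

No. d fails identity of indiscernibles (specifically d(x,x) = 0): d(1, 1) = |1 - 1| + 5 = 0 + 5 = 5 ≠ 0.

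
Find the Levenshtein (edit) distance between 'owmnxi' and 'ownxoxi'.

Let D[i][j] be the edit distance between the first i characters of 'owmnxi' and the first j characters of 'ownxoxi', with D[i][0] = i, D[0][j] = j, and D[i][j] = D[i-1][j-1] if the characters match, else 1 + min(D[i-1][j], D[i][j-1], D[i-1][j-1]). Filling the table (rows: prefixes of 'owmnxi', columns: prefixes of 'ownxoxi'):
     ε  o  w  n  x  o  x  i
  ε  0  1  2  3  4  5  6  7
  o  1  0  1  2  3  4  5  6
  w  2  1  0  1  2  3  4  5
  m  3  2  1  1  2  3  4  5
  n  4  3  2  1  2  3  4  5
  x  5  4  3  2  1  2  3  4
  i  6  5  4  3  2  2  3  3
The bottom-right entry gives D[6][7] = 3, so no sequence of fewer than 3 edits works. Backtracking through the table gives one optimal edit sequence (3 edits):
  owmnxi → ownmnxi (ins n @3)
  ownmnxi → ownxnxi (sub m→x @4)
  ownxnxi → ownxoxi (sub n→o @5)
Edit distance = 3.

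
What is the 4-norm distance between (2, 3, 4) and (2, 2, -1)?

(Σ|x_i - y_i|^4)^(1/4) = (|2 - 2|^4 + |3 - 2|^4 + |4 - (-1)|^4)^(1/4)
= (0^4 + 1^4 + 5^4)^(1/4) = (0 + 1 + 625)^(1/4) = (626)^(1/4) ≈ 5.002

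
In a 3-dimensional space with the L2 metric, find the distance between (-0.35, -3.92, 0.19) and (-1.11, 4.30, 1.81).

(Σ|x_i - y_i|^2)^(1/2) = (|-0.35 - (-1.11)|^2 + |-3.92 - 4.3|^2 + |0.19 - 1.81|^2)^(1/2)
= (0.76^2 + 8.22^2 + 1.62^2)^(1/2) = (0.5776 + 67.5684 + 2.6244)^(1/2) = (70.7704)^(1/2) ≈ 8.4125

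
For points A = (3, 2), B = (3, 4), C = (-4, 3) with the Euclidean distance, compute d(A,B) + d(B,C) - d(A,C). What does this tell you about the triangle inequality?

d(A,B) = √(0² + 2²) = √4 = 2, d(B,C) = √(7² + 1²) = √50 ≈ 7.0711, d(A,C) = √(7² + 1²) = √50 ≈ 7.0711.
d(A,B) + d(B,C) - d(A,C) = 2 + 7.0711 - 7.0711 = 9.0711 - 7.0711 = 2. This is ≥ 0, so the triangle inequality holds for these points.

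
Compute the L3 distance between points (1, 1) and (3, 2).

(Σ|x_i - y_i|^3)^(1/3) = (|1 - 3|^3 + |1 - 2|^3)^(1/3)
= (2^3 + 1^3)^(1/3) = (8 + 1)^(1/3) = (9)^(1/3) ≈ 2.0801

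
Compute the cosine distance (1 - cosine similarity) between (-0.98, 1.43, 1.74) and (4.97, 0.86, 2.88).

With u = (-0.98, 1.43, 1.74), v = (4.97, 0.86, 2.88):
u·v = (-0.98)·4.97 + 1.43·0.86 + 1.74·2.88 = (-4.8706) + 1.2298 + 5.0112 = 1.3704.
|u| = √((-0.98)² + 1.43² + 1.74²) = √(0.9604 + 2.0449 + 3.0276) = √6.0329, |v| = √(4.97² + 0.86² + 2.88²) = √(24.7009 + 0.7396 + 8.2944) = √33.7349.
cos θ = (u·v)/(|u||v|) = 1.3704/(√6.0329·√33.7349) ≈ 0.0961
Cosine distance = 1 - cos θ ≈ 1 - 0.0961 = 0.9039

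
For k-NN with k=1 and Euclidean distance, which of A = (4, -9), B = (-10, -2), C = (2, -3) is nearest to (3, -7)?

Distances: d(A) ≈ 2.2361, d(B) ≈ 13.9284, d(C) ≈ 4.1231. Nearest: A = (4, -9) with distance 2.2361.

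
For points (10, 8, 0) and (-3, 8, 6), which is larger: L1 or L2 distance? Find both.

L1 = |10 - (-3)| + |8 - 8| + |0 - 6| = 13 + 0 + 6 = 19
L2 = √(13² + 0² + 6²) = √205 ≈ 14.3178
L1 ≥ L2 always (equality iff movement is along one axis); L1 > L2 here.
Ratio L1/L2 = 19/√205 ≈ 1.327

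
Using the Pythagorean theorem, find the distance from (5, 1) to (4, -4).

√(Σ(x_i - y_i)²) = √((5 - 4)² + (1 - (-4))²)
= √(1² + 5²) = √(1 + 25) = √26 ≈ 5.099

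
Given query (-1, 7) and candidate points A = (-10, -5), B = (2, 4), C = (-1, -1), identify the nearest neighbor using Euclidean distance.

Distances: d(A) = 15, d(B) ≈ 4.2426, d(C) = 8. Nearest: B = (2, 4) with distance 4.2426.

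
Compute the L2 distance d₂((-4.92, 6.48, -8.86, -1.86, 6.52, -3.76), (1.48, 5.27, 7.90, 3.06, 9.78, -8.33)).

√(Σ(x_i - y_i)²) = √((-4.92 - 1.48)² + (6.48 - 5.27)² + (-8.86 - 7.9)² + (-1.86 - 3.06)² + (6.52 - 9.78)² + (-3.76 - (-8.33))²)
= √((-6.4)² + 1.21² + (-16.76)² + (-4.92)² + (-3.26)² + 4.57²) = √(40.96 + 1.4641 + 280.8976 + 24.2064 + 10.6276 + 20.8849) = √379.0406 ≈ 19.469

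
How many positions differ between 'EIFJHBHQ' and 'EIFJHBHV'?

Differing positions: 8. Hamming distance = 1.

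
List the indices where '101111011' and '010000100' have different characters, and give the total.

Differing positions: 1, 2, 3, 4, 5, 6, 7, 8, 9. Hamming distance = 9.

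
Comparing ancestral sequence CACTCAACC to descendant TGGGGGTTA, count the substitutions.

Differing positions: 1, 2, 3, 4, 5, 6, 7, 8, 9. Hamming distance = 9.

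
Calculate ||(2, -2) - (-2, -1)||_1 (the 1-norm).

Σ|x_i - y_i| = |2 - (-2)| + |-2 - (-1)| = 4 + 1 = 5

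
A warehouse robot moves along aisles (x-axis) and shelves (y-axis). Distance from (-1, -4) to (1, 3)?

Σ|x_i - y_i| = |-1 - 1| + |-4 - 3| = 2 + 7 = 9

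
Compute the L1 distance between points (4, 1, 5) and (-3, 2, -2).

Σ|x_i - y_i| = |4 - (-3)| + |1 - 2| + |5 - (-2)| = 7 + 1 + 7 = 15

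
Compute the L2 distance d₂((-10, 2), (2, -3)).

√(Σ(x_i - y_i)²) = √((-10 - 2)² + (2 - (-3))²)
= √((-12)² + 5²) = √(144 + 25) = √169 = 13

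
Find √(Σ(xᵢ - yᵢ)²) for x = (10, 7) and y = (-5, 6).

√(Σ(x_i - y_i)²) = √((10 - (-5))² + (7 - 6)²)
= √(15² + 1²) = √(225 + 1) = √226 ≈ 15.0333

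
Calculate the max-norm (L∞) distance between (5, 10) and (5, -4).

max(|x_i - y_i|) = max(|5 - 5|, |10 - (-4)|) = max(0, 14) = 14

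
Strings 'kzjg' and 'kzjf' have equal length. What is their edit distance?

Let D[i][j] be the edit distance between the first i characters of 'kzjg' and the first j characters of 'kzjf', with D[i][0] = i, D[0][j] = j, and D[i][j] = D[i-1][j-1] if the characters match, else 1 + min(D[i-1][j], D[i][j-1], D[i-1][j-1]). Filling the table (rows: prefixes of 'kzjg', columns: prefixes of 'kzjf'):
     ε  k  z  j  f
  ε  0  1  2  3  4
  k  1  0  1  2  3
  z  2  1  0  1  2
  j  3  2  1  0  1
  g  4  3  2  1  1
The bottom-right entry gives D[4][4] = 1, so no sequence of fewer than 1 edit works. Backtracking through the table gives one optimal edit sequence (1 edit):
  kzjg → kzjf (sub g→f @4)
Edit distance = 1.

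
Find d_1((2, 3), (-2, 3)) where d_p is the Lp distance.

Σ|x_i - y_i| = |2 - (-2)| + |3 - 3| = 4 + 0 = 4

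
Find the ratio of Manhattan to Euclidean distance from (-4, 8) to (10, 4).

L1 = |-4 - 10| + |8 - 4| = 14 + 4 = 18
L2 = √(14² + 4²) = √212 ≈ 14.5602
L1 ≥ L2 always (equality iff movement is along one axis); L1 > L2 here.
Ratio L1/L2 = 18/√212 ≈ 1.2362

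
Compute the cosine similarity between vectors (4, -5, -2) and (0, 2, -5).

With u = (4, -5, -2), v = (0, 2, -5):
u·v = 4·0 + (-5)·2 + (-2)·(-5) = 0 + (-10) + 10 = 0.
|u| = √(4² + (-5)² + (-2)²) = √45, |v| = √(0² + 2² + (-5)²) = √29, so |u||v| = √(45·29) = √1305.
cos θ = (u·v)/(|u||v|) = 0/√1305 = 0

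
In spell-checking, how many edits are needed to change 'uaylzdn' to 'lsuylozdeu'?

Let D[i][j] be the edit distance between the first i characters of 'uaylzdn' and the first j characters of 'lsuylozdeu', with D[i][0] = i, D[0][j] = j, and D[i][j] = D[i-1][j-1] if the characters match, else 1 + min(D[i-1][j], D[i][j-1], D[i-1][j-1]). Filling the table (rows: prefixes of 'uaylzdn', columns: prefixes of 'lsuylozdeu'):
     ε  l  s  u  y  l  o  z  d  e  u
  ε  0  1  2  3  4  5  6  7  8  9 10
  u  1  1  2  2  3  4  5  6  7  8  9
  a  2  2  2  3  3  4  5  6  7  8  9
  y  3  3  3  3  3  4  5  6  7  8  9
  l  4  3  4  4  4  3  4  5  6  7  8
  z  5  4  4  5  5  4  4  4  5  6  7
  d  6  5  5  5  6  5  5  5  4  5  6
  n  7  6  6  6  6  6  6  6  5  5  6
The bottom-right entry gives D[7][10] = 6, so no sequence of fewer than 6 edits works. Backtracking through the table gives one optimal edit sequence (6 edits):
  uaylzdn → luaylzdn (ins l @1)
  luaylzdn → lsaylzdn (sub u→s @2)
  lsaylzdn → lsuylzdn (sub a→u @3)
  lsuylzdn → lsuylozdn (ins o @6)
  lsuylozdn → lsuylozden (ins e @9)
  lsuylozden → lsuylozdeu (sub n→u @10)
Edit distance = 6.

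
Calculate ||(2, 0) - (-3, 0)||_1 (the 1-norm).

Σ|x_i - y_i| = |2 - (-3)| + |0 - 0| = 5 + 0 = 5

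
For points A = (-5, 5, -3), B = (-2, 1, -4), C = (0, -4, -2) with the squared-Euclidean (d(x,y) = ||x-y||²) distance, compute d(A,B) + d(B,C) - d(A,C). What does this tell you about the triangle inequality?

d(A,B) = 3² + 4² + 1² = 26, d(B,C) = 2² + 5² + 2² = 33, d(A,C) = 5² + 9² + 1² = 107.
d(A,B) + d(B,C) - d(A,C) = 26 + 33 - 107 = 59 - 107 = -48. This is < 0, so the triangle inequality FAILS for these points (squared-Euclidean is not a metric).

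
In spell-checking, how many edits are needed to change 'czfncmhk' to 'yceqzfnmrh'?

Let D[i][j] be the edit distance between the first i characters of 'czfncmhk' and the first j characters of 'yceqzfnmrh', with D[i][0] = i, D[0][j] = j, and D[i][j] = D[i-1][j-1] if the characters match, else 1 + min(D[i-1][j], D[i][j-1], D[i-1][j-1]). Filling the table (rows: prefixes of 'czfncmhk', columns: prefixes of 'yceqzfnmrh'):
     ε  y  c  e  q  z  f  n  m  r  h
  ε  0  1  2  3  4  5  6  7  8  9 10
  c  1  1  1  2  3  4  5  6  7  8  9
  z  2  2  2  2  3  3  4  5  6  7  8
  f  3  3  3  3  3  4  3  4  5  6  7
  n  4  4  4  4  4  4  4  3  4  5  6
  c  5  5  4  5  5  5  5  4  4  5  6
  m  6  6  5  5  6  6  6  5  4  5  6
  h  7  7  6  6  6  7  7  6  5  5  5
  k  8  8  7  7  7  7  8  7  6  6  6
The bottom-right entry gives D[8][10] = 6, so no sequence of fewer than 6 edits works. Backtracking through the table gives one optimal edit sequence (6 edits):
  czfncmhk → yczfncmhk (ins y @1)
  yczfncmhk → ycezfncmhk (ins e @3)
  ycezfncmhk → yceqzfncmhk (ins q @4)
  yceqzfncmhk → yceqzfnmhk (del c @8)
  yceqzfnmhk → yceqzfnmrk (sub h→r @9)
  yceqzfnmrk → yceqzfnmrh (sub k→h @10)
Edit distance = 6.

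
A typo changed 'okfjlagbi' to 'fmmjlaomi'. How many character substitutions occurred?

Differing positions: 1, 2, 3, 7, 8. Hamming distance = 5.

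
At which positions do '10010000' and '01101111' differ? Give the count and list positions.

Differing positions: 1, 2, 3, 4, 5, 6, 7, 8. Hamming distance = 8.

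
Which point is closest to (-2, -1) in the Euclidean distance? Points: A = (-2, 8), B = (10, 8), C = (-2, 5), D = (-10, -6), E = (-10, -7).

Distances: d(A) = 9, d(B) = 15, d(C) = 6, d(D) ≈ 9.434, d(E) = 10. Nearest: C = (-2, 5) with distance 6.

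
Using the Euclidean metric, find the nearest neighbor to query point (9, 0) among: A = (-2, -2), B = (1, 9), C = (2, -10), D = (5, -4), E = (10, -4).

Distances: d(A) ≈ 11.1803, d(B) ≈ 12.0416, d(C) ≈ 12.2066, d(D) ≈ 5.6569, d(E) ≈ 4.1231. Nearest: E = (10, -4) with distance 4.1231.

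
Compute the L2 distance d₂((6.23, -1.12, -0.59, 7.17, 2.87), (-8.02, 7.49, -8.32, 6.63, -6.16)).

√(Σ(x_i - y_i)²) = √((6.23 - (-8.02))² + (-1.12 - 7.49)² + (-0.59 - (-8.32))² + (7.17 - 6.63)² + (2.87 - (-6.16))²)
= √(14.25² + (-8.61)² + 7.73² + 0.54² + 9.03²) = √(203.0625 + 74.1321 + 59.7529 + 0.2916 + 81.5409) = √418.78 ≈ 20.4641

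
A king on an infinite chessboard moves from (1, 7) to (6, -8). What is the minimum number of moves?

max(|x_i - y_i|) = max(|1 - 6|, |7 - (-8)|) = max(5, 15) = 15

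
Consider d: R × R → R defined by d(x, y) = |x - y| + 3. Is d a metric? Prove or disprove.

No. d fails identity of indiscernibles (specifically d(x,x) = 0): d(-5, -5) = |-5 - (-5)| + 3 = 0 + 3 = 3 ≠ 0.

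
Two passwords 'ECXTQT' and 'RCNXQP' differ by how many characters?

Differing positions: 1, 3, 4, 6. Hamming distance = 4.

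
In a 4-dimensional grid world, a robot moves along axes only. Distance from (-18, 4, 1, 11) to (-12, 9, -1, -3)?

Σ|x_i - y_i| = |-18 - (-12)| + |4 - 9| + |1 - (-1)| + |11 - (-3)| = 6 + 5 + 2 + 14 = 27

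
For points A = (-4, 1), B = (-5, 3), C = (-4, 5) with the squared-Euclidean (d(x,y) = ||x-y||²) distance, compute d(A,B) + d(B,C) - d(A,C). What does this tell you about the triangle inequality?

d(A,B) = 1² + 2² = 5, d(B,C) = 1² + 2² = 5, d(A,C) = 0² + 4² = 16.
d(A,B) + d(B,C) - d(A,C) = 5 + 5 - 16 = 10 - 16 = -6. This is < 0, so the triangle inequality FAILS for these points (squared-Euclidean is not a metric).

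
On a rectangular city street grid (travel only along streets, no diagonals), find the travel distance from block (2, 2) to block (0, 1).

Σ|x_i - y_i| = |2 - 0| + |2 - 1| = 2 + 1 = 3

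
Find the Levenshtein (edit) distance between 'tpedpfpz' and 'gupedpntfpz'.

Let D[i][j] be the edit distance between the first i characters of 'tpedpfpz' and the first j characters of 'gupedpntfpz', with D[i][0] = i, D[0][j] = j, and D[i][j] = D[i-1][j-1] if the characters match, else 1 + min(D[i-1][j], D[i][j-1], D[i-1][j-1]). Filling the table (rows: prefixes of 'tpedpfpz', columns: prefixes of 'gupedpntfpz'):
     ε  g  u  p  e  d  p  n  t  f  p  z
  ε  0  1  2  3  4  5  6  7  8  9 10 11
  t  1  1  2  3  4  5  6  7  7  8  9 10
  p  2  2  2  2  3  4  5  6  7  8  8  9
  e  3  3  3  3  2  3  4  5  6  7  8  9
  d  4  4  4  4  3  2  3  4  5  6  7  8
  p  5  5  5  4  4  3  2  3  4  5  6  7
  f  6  6  6  5  5  4  3  3  4  4  5  6
  p  7  7  7  6  6  5  4  4  4  5  4  5
  z  8  8  8  7  7  6  5  5  5  5  5  4
The bottom-right entry gives D[8][11] = 4, so no sequence of fewer than 4 edits works. Backtracking through the table gives one optimal edit sequence (4 edits):
  tpedpfpz → gtpedpfpz (ins g @1)
  gtpedpfpz → gupedpfpz (sub t→u @2)
  gupedpfpz → gupedpnfpz (ins n @7)
  gupedpnfpz → gupedpntfpz (ins t @8)
Edit distance = 4.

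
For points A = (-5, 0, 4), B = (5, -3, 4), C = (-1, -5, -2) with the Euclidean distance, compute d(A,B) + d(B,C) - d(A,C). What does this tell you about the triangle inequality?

d(A,B) = √(10² + 3² + 0²) = √109 ≈ 10.4403, d(B,C) = √(6² + 2² + 6²) = √76 ≈ 8.7178, d(A,C) = √(4² + 5² + 6²) = √77 ≈ 8.775.
d(A,B) + d(B,C) - d(A,C) = 10.4403 + 8.7178 - 8.775 = 19.1581 - 8.775 = 10.3831 (to 4 decimal places). This is ≥ 0, so the triangle inequality holds for these points.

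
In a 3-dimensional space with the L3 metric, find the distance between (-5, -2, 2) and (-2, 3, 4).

(Σ|x_i - y_i|^3)^(1/3) = (|-5 - (-2)|^3 + |-2 - 3|^3 + |2 - 4|^3)^(1/3)
= (3^3 + 5^3 + 2^3)^(1/3) = (27 + 125 + 8)^(1/3) = (160)^(1/3) ≈ 5.4288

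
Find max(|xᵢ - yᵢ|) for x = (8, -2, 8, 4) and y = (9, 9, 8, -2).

max(|x_i - y_i|) = max(|8 - 9|, |-2 - 9|, |8 - 8|, |4 - (-2)|) = max(1, 11, 0, 6) = 11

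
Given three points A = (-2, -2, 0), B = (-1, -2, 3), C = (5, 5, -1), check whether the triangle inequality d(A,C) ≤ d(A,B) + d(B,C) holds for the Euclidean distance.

d(A,B) = √(1² + 0² + 3²) = √10 ≈ 3.1623, d(B,C) = √(6² + 7² + 4²) = √101 ≈ 10.0499, d(A,C) = √(7² + 7² + 1²) = √99 ≈ 9.9499.
d(A,C) ≈ 9.9499 ≤ 3.1623 + 10.0499 = 13.2122. Triangle inequality is satisfied.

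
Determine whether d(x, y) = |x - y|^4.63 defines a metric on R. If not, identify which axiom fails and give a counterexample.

No. d(x,y) = |x-y|^4.63 fails the triangle inequality since p = 4.63 > 1. Counterexample: x = 5, y = 6, z = 14. d(x,z) = |5 - 14|^4.63 = 9^4.63 ≈ 26190.4415, but d(x,y) + d(y,z) = 1^4.63 + 8^4.63 ≈ 1 + 15181.2188 = 15182.2188. Since 26190.4415 > 15182.2188, the triangle inequality is violated.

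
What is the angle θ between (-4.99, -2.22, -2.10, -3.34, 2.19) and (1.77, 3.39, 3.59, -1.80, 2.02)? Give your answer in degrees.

With u = (-4.99, -2.22, -2.10, -3.34, 2.19), v = (1.77, 3.39, 3.59, -1.80, 2.02):
u·v = (-4.99)·1.77 + (-2.22)·3.39 + (-2.1)·3.59 + (-3.34)·(-1.8) + 2.19·2.02 = (-8.8323) + (-7.5258) + (-7.539) + 6.012 + 4.4238 = -13.4613.
|u| = √((-4.99)² + (-2.22)² + (-2.1)² + (-3.34)² + 2.19²) = √(24.9001 + 4.9284 + 4.41 + 11.1556 + 4.7961) = √50.1902, |v| = √(1.77² + 3.39² + 3.59² + (-1.8)² + 2.02²) = √(3.1329 + 11.4921 + 12.8881 + 3.24 + 4.0804) = √34.8335.
cos θ = (u·v)/(|u||v|) = -13.4613/(√50.1902·√34.8335) ≈ -0.321943
θ = arccos(-0.321943) ≈ 108.78°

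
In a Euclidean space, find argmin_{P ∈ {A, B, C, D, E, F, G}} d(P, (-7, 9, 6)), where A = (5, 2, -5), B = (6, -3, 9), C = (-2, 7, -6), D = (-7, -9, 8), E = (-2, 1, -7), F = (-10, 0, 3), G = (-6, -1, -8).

Distances: d(A) ≈ 17.72, d(B) ≈ 17.9444, d(C) ≈ 13.1529, d(D) ≈ 18.1108, d(E) ≈ 16.0624, d(F) ≈ 9.9499, d(G) ≈ 17.2337. Nearest: F = (-10, 0, 3) with distance 9.9499.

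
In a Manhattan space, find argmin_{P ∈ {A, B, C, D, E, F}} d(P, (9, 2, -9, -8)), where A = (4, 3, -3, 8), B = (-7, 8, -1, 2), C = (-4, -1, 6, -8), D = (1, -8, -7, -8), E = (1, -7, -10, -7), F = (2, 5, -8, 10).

Distances: d(A) = 28, d(B) = 40, d(C) = 31, d(D) = 20, d(E) = 19, d(F) = 29. Nearest: E = (1, -7, -10, -7) with distance 19.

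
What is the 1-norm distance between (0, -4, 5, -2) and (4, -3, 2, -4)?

Σ|x_i - y_i| = |0 - 4| + |-4 - (-3)| + |5 - 2| + |-2 - (-4)| = 4 + 1 + 3 + 2 = 10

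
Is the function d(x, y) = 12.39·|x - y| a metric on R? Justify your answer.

Yes. Since |x - y| is a metric on R and 12.39 > 0, the positive scalar multiple 12.39·|x - y| is also a metric: scaling by a positive constant preserves non-negativity, identity (d=0 ⟺ |x-y|=0 ⟺ x=y), symmetry, and the triangle inequality.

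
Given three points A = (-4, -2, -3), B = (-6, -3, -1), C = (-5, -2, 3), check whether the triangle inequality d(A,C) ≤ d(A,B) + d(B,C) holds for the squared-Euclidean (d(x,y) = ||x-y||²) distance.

d(A,B) = 2² + 1² + 2² = 9, d(B,C) = 1² + 1² + 4² = 18, d(A,C) = 1² + 0² + 6² = 37.
d(A,C) = 37 > 9 + 18 = 27. Triangle inequality is VIOLATED. (Squared-Euclidean is not a metric — this is a counterexample.)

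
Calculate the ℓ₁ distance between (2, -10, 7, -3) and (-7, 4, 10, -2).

Σ|x_i - y_i| = |2 - (-7)| + |-10 - 4| + |7 - 10| + |-3 - (-2)| = 9 + 14 + 3 + 1 = 27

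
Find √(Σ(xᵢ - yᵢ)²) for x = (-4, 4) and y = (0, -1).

√(Σ(x_i - y_i)²) = √((-4 - 0)² + (4 - (-1))²)
= √((-4)² + 5²) = √(16 + 25) = √41 ≈ 6.4031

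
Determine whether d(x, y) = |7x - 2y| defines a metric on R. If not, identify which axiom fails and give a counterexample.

No. d fails symmetry: d(7, 5) = |7·7 - 2·5| = |39| = 39, but d(5, 7) = |7·5 - 2·7| = |21| = 21. Since 39 ≠ 21, d(x,y) ≠ d(y,x) in general.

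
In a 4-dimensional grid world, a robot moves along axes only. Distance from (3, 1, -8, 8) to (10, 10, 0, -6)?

Σ|x_i - y_i| = |3 - 10| + |1 - 10| + |-8 - 0| + |8 - (-6)| = 7 + 9 + 8 + 14 = 38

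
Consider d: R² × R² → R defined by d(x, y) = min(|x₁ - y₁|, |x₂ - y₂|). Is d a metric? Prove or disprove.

No. d fails identity of indiscernibles: take x = (-1, 0) and y = (-1, 3). Then d(x,y) = min(|-1 - (-1)|, |0 - 3|) = min(0, 3) = 0, yet x ≠ y.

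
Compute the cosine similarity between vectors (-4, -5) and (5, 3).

With u = (-4, -5), v = (5, 3):
u·v = (-4)·5 + (-5)·3 = (-20) + (-15) = -35.
|u| = √((-4)² + (-5)²) = √41, |v| = √(5² + 3²) = √34, so |u||v| = √(41·34) = √1394.
cos θ = (u·v)/(|u||v|) = -35/√1394 ≈ -0.9374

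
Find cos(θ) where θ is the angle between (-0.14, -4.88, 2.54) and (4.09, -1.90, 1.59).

With u = (-0.14, -4.88, 2.54), v = (4.09, -1.90, 1.59):
u·v = (-0.14)·4.09 + (-4.88)·(-1.9) + 2.54·1.59 = (-0.5726) + 9.272 + 4.0386 = 12.738.
|u| = √((-0.14)² + (-4.88)² + 2.54²) = √(0.0196 + 23.8144 + 6.4516) = √30.2856, |v| = √(4.09² + (-1.9)² + 1.59²) = √(16.7281 + 3.61 + 2.5281) = √22.8662.
cos θ = (u·v)/(|u||v|) = 12.738/(√30.2856·√22.8662) ≈ 0.484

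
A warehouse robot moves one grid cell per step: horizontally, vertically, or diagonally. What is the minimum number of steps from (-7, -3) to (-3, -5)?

max(|x_i - y_i|) = max(|-7 - (-3)|, |-3 - (-5)|) = max(4, 2) = 4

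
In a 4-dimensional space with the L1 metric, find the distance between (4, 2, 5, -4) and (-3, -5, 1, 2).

Σ|x_i - y_i| = |4 - (-3)| + |2 - (-5)| + |5 - 1| + |-4 - 2| = 7 + 7 + 4 + 6 = 24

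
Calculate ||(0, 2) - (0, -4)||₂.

√(Σ(x_i - y_i)²) = √((0 - 0)² + (2 - (-4))²)
= √(0² + 6²) = √(0 + 36) = √36 = 6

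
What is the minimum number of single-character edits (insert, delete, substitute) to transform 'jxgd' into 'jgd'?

Let D[i][j] be the edit distance between the first i characters of 'jxgd' and the first j characters of 'jgd', with D[i][0] = i, D[0][j] = j, and D[i][j] = D[i-1][j-1] if the characters match, else 1 + min(D[i-1][j], D[i][j-1], D[i-1][j-1]). Filling the table (rows: prefixes of 'jxgd', columns: prefixes of 'jgd'):
     ε  j  g  d
  ε  0  1  2  3
  j  1  0  1  2
  x  2  1  1  2
  g  3  2  1  2
  d  4  3  2  1
The bottom-right entry gives D[4][3] = 1, so no sequence of fewer than 1 edit works. Backtracking through the table gives one optimal edit sequence (1 edit):
  jxgd → jgd (del x @2)
Edit distance = 1.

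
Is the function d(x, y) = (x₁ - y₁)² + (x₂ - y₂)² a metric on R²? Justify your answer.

No. The squared Euclidean distance fails the triangle inequality. Counterexample: x = (0, 0), y = (1, 5), z = (2, 10). d(x,z) = 2² + 10² = 104, but d(x,y) + d(y,z) = (1² + 5²) + (1² + 5²) = 26 + 26 = 52. Since 104 > 52, the triangle inequality is violated. (Note: √d, the ordinary Euclidean distance, IS a metric.)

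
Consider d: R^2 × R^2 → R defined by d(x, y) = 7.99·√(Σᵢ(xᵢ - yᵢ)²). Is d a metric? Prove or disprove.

Yes. The L2 (Euclidean) norm induces a metric on R^2, and multiplying a metric by a positive constant 7.99 > 0 preserves all four axioms: non-negativity (7.99·||x-y|| ≥ 0), identity (7.99·||x-y|| = 0 ⟺ ||x-y|| = 0 ⟺ x = y), symmetry (||x-y|| = ||y-x||), and the triangle inequality (7.99·||x-z|| ≤ 7.99·||x-y|| + 7.99·||y-z||). So d is a metric.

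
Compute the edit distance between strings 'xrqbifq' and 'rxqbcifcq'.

Let D[i][j] be the edit distance between the first i characters of 'xrqbifq' and the first j characters of 'rxqbcifcq', with D[i][0] = i, D[0][j] = j, and D[i][j] = D[i-1][j-1] if the characters match, else 1 + min(D[i-1][j], D[i][j-1], D[i-1][j-1]). Filling the table (rows: prefixes of 'xrqbifq', columns: prefixes of 'rxqbcifcq'):
     ε  r  x  q  b  c  i  f  c  q
  ε  0  1  2  3  4  5  6  7  8  9
  x  1  1  1  2  3  4  5  6  7  8
  r  2  1  2  2  3  4  5  6  7  8
  q  3  2  2  2  3  4  5  6  7  7
  b  4  3  3  3  2  3  4  5  6  7
  i  5  4  4  4  3  3  3  4  5  6
  f  6  5  5  5  4  4  4  3  4  5
  q  7  6  6  5  5  5  5  4  4  4
The bottom-right entry gives D[7][9] = 4, so no sequence of fewer than 4 edits works. Backtracking through the table gives one optimal edit sequence (4 edits):
  xrqbifq → rrqbifq (sub x→r @1)
  rrqbifq → rxqbifq (sub r→x @2)
  rxqbifq → rxqbcifq (ins c @5)
  rxqbcifq → rxqbcifcq (ins c @8)
Edit distance = 4.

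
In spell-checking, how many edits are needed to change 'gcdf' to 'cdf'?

Let D[i][j] be the edit distance between the first i characters of 'gcdf' and the first j characters of 'cdf', with D[i][0] = i, D[0][j] = j, and D[i][j] = D[i-1][j-1] if the characters match, else 1 + min(D[i-1][j], D[i][j-1], D[i-1][j-1]). Filling the table (rows: prefixes of 'gcdf', columns: prefixes of 'cdf'):
     ε  c  d  f
  ε  0  1  2  3
  g  1  1  2  3
  c  2  1  2  3
  d  3  2  1  2
  f  4  3  2  1
The bottom-right entry gives D[4][3] = 1, so no sequence of fewer than 1 edit works. Backtracking through the table gives one optimal edit sequence (1 edit):
  gcdf → cdf (del g @1)
Edit distance = 1.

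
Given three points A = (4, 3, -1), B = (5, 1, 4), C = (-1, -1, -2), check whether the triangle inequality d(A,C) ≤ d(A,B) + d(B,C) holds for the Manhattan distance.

d(A,B) = 1 + 2 + 5 = 8, d(B,C) = 6 + 2 + 6 = 14, d(A,C) = 5 + 4 + 1 = 10.
d(A,C) = 10 ≤ 8 + 14 = 22. Triangle inequality is satisfied.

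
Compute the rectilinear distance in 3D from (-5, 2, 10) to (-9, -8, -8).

Σ|x_i - y_i| = |-5 - (-9)| + |2 - (-8)| + |10 - (-8)| = 4 + 10 + 18 = 32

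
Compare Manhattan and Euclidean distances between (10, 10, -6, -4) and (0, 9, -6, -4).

L1 = |10 - 0| + |10 - 9| + |-6 - (-6)| + |-4 - (-4)| = 10 + 1 + 0 + 0 = 11
L2 = √(10² + 1² + 0² + 0²) = √101 ≈ 10.0499
L1 ≥ L2 always (equality iff movement is along one axis); L1 > L2 here.
Ratio L1/L2 = 11/√101 ≈ 1.0945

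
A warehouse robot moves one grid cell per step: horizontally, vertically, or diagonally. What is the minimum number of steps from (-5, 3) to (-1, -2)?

max(|x_i - y_i|) = max(|-5 - (-1)|, |3 - (-2)|) = max(4, 5) = 5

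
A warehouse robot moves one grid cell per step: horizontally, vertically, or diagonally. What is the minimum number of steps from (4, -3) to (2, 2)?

max(|x_i - y_i|) = max(|4 - 2|, |-3 - 2|) = max(2, 5) = 5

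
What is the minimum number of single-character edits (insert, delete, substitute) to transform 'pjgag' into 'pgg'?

Let D[i][j] be the edit distance between the first i characters of 'pjgag' and the first j characters of 'pgg', with D[i][0] = i, D[0][j] = j, and D[i][j] = D[i-1][j-1] if the characters match, else 1 + min(D[i-1][j], D[i][j-1], D[i-1][j-1]). Filling the table (rows: prefixes of 'pjgag', columns: prefixes of 'pgg'):
     ε  p  g  g
  ε  0  1  2  3
  p  1  0  1  2
  j  2  1  1  2
  g  3  2  1  1
  a  4  3  2  2
  g  5  4  3  2
The bottom-right entry gives D[5][3] = 2, so no sequence of fewer than 2 edits works. Backtracking through the table gives one optimal edit sequence (2 edits):
  pjgag → pgag (del j @2)
  pgag → pgg (del a @3)
Edit distance = 2.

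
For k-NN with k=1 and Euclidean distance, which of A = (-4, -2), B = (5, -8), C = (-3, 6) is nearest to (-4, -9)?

Distances: d(A) = 7, d(B) ≈ 9.0554, d(C) ≈ 15.0333. Nearest: A = (-4, -2) with distance 7.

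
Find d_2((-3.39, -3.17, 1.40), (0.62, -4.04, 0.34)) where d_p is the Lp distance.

(Σ|x_i - y_i|^2)^(1/2) = (|-3.39 - 0.62|^2 + |-3.17 - (-4.04)|^2 + |1.4 - 0.34|^2)^(1/2)
= (4.01^2 + 0.87^2 + 1.06^2)^(1/2) = (16.0801 + 0.7569 + 1.1236)^(1/2) = (17.9606)^(1/2) ≈ 4.238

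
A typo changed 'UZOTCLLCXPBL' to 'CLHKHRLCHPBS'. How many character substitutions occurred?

Differing positions: 1, 2, 3, 4, 5, 6, 9, 12. Hamming distance = 8.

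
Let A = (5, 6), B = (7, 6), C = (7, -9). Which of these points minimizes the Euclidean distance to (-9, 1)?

Distances: d(A) ≈ 14.8661, d(B) ≈ 16.7631, d(C) ≈ 18.868. Nearest: A = (5, 6) with distance 14.8661.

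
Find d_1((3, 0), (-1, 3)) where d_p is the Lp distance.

Σ|x_i - y_i| = |3 - (-1)| + |0 - 3| = 4 + 3 = 7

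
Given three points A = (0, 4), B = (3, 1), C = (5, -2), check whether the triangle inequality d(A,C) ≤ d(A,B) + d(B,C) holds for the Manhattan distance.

d(A,B) = 3 + 3 = 6, d(B,C) = 2 + 3 = 5, d(A,C) = 5 + 6 = 11.
d(A,C) = 11 ≤ 6 + 5 = 11. Triangle inequality is satisfied.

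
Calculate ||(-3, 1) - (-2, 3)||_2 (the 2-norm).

(Σ|x_i - y_i|^2)^(1/2) = (|-3 - (-2)|^2 + |1 - 3|^2)^(1/2)
= (1^2 + 2^2)^(1/2) = (1 + 4)^(1/2) = (5)^(1/2) ≈ 2.2361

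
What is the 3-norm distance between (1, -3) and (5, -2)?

(Σ|x_i - y_i|^3)^(1/3) = (|1 - 5|^3 + |-3 - (-2)|^3)^(1/3)
= (4^3 + 1^3)^(1/3) = (64 + 1)^(1/3) = (65)^(1/3) ≈ 4.0207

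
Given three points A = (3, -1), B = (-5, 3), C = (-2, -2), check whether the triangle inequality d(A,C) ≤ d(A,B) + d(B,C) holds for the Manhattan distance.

d(A,B) = 8 + 4 = 12, d(B,C) = 3 + 5 = 8, d(A,C) = 5 + 1 = 6.
d(A,C) = 6 ≤ 12 + 8 = 20. Triangle inequality is satisfied.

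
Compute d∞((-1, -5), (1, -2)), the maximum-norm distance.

max(|x_i - y_i|) = max(|-1 - 1|, |-5 - (-2)|) = max(2, 3) = 3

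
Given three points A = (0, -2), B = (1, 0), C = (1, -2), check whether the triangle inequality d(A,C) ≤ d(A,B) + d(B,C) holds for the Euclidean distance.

d(A,B) = √(1² + 2²) = √5 ≈ 2.2361, d(B,C) = √(0² + 2²) = √4 = 2, d(A,C) = √(1² + 0²) = √1 = 1.
d(A,C) = 1 ≤ 2.2361 + 2 = 4.2361. Triangle inequality is satisfied.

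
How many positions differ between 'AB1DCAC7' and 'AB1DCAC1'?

Differing positions: 8. Hamming distance = 1.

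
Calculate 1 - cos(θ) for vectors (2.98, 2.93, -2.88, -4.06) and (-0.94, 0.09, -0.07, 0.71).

With u = (2.98, 2.93, -2.88, -4.06), v = (-0.94, 0.09, -0.07, 0.71):
u·v = 2.98·(-0.94) + 2.93·0.09 + (-2.88)·(-0.07) + (-4.06)·0.71 = (-2.8012) + 0.2637 + 0.2016 + (-2.8826) = -5.2185.
|u| = √(2.98² + 2.93² + (-2.88)² + (-4.06)²) = √(8.8804 + 8.5849 + 8.2944 + 16.4836) = √42.2433, |v| = √((-0.94)² + 0.09² + (-0.07)² + 0.71²) = √(0.8836 + 0.0081 + 0.0049 + 0.5041) = √1.4007.
cos θ = (u·v)/(|u||v|) = -5.2185/(√42.2433·√1.4007) ≈ -0.6784
Cosine distance = 1 - cos θ ≈ 1 - (-0.6784) = 1.6784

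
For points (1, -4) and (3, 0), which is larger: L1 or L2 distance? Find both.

L1 = |1 - 3| + |-4 - 0| = 2 + 4 = 6
L2 = √(2² + 4²) = √20 ≈ 4.4721
L1 ≥ L2 always (equality iff movement is along one axis); L1 > L2 here.
Ratio L1/L2 = 6/√20 ≈ 1.3416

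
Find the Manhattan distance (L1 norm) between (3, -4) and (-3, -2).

Σ|x_i - y_i| = |3 - (-3)| + |-4 - (-2)| = 6 + 2 = 8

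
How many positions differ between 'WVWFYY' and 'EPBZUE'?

Differing positions: 1, 2, 3, 4, 5, 6. Hamming distance = 6.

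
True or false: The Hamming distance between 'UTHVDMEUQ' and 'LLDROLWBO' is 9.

Differing positions: 1, 2, 3, 4, 5, 6, 7, 8, 9. Hamming distance = 9, so the claim is true.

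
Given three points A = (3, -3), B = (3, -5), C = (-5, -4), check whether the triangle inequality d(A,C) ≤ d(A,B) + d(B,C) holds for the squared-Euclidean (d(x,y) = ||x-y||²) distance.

d(A,B) = 0² + 2² = 4, d(B,C) = 8² + 1² = 65, d(A,C) = 8² + 1² = 65.
d(A,C) = 65 ≤ 4 + 65 = 69. Triangle inequality is satisfied.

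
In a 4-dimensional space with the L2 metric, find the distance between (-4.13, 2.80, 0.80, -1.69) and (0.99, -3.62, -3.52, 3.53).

(Σ|x_i - y_i|^2)^(1/2) = (|-4.13 - 0.99|^2 + |2.8 - (-3.62)|^2 + |0.8 - (-3.52)|^2 + |-1.69 - 3.53|^2)^(1/2)
= (5.12^2 + 6.42^2 + 4.32^2 + 5.22^2)^(1/2) = (26.2144 + 41.2164 + 18.6624 + 27.2484)^(1/2) = (113.3416)^(1/2) ≈ 10.6462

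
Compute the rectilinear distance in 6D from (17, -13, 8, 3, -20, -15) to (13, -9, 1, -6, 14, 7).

Σ|x_i - y_i| = |17 - 13| + |-13 - (-9)| + |8 - 1| + |3 - (-6)| + |-20 - 14| + |-15 - 7| = 4 + 4 + 7 + 9 + 34 + 22 = 80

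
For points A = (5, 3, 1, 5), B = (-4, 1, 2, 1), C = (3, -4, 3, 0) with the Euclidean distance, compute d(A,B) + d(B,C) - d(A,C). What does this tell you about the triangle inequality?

d(A,B) = √(9² + 2² + 1² + 4²) = √102 ≈ 10.0995, d(B,C) = √(7² + 5² + 1² + 1²) = √76 ≈ 8.7178, d(A,C) = √(2² + 7² + 2² + 5²) = √82 ≈ 9.0554.
d(A,B) + d(B,C) - d(A,C) = 10.0995 + 8.7178 - 9.0554 = 18.8173 - 9.0554 = 9.7619 (to 4 decimal places). This is ≥ 0, so the triangle inequality holds for these points.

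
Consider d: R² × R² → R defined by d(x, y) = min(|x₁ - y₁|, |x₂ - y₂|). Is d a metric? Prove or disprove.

No. d fails identity of indiscernibles: take x = (2, 0) and y = (2, 2). Then d(x,y) = min(|2 - 2|, |0 - 2|) = min(0, 2) = 0, yet x ≠ y.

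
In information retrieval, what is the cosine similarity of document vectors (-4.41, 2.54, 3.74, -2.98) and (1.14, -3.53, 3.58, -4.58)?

With u = (-4.41, 2.54, 3.74, -2.98), v = (1.14, -3.53, 3.58, -4.58):
u·v = (-4.41)·1.14 + 2.54·(-3.53) + 3.74·3.58 + (-2.98)·(-4.58) = (-5.0274) + (-8.9662) + 13.3892 + 13.6484 = 13.044.
|u| = √((-4.41)² + 2.54² + 3.74² + (-2.98)²) = √(19.4481 + 6.4516 + 13.9876 + 8.8804) = √48.7677, |v| = √(1.14² + (-3.53)² + 3.58² + (-4.58)²) = √(1.2996 + 12.4609 + 12.8164 + 20.9764) = √47.5533.
cos θ = (u·v)/(|u||v|) = 13.044/(√48.7677·√47.5533) ≈ 0.2709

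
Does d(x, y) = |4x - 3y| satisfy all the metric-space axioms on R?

No. d fails symmetry: d(4, 8) = |4·4 - 3·8| = |-8| = 8, but d(8, 4) = |4·8 - 3·4| = |20| = 20. Since 8 ≠ 20, d(x,y) ≠ d(y,x) in general.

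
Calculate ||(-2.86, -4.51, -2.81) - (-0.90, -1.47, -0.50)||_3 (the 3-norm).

(Σ|x_i - y_i|^3)^(1/3) = (|-2.86 - (-0.9)|^3 + |-4.51 - (-1.47)|^3 + |-2.81 - (-0.5)|^3)^(1/3)
= (1.96^3 + 3.04^3 + 2.31^3)^(1/3) ≈ (7.5295 + 28.0945 + 12.3264)^(1/3) = (47.9504)^(1/3) ≈ 3.633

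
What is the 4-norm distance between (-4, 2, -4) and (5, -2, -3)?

(Σ|x_i - y_i|^4)^(1/4) = (|-4 - 5|^4 + |2 - (-2)|^4 + |-4 - (-3)|^4)^(1/4)
= (9^4 + 4^4 + 1^4)^(1/4) = (6561 + 256 + 1)^(1/4) = (6818)^(1/4) ≈ 9.0869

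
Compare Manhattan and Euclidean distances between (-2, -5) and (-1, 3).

L1 = |-2 - (-1)| + |-5 - 3| = 1 + 8 = 9
L2 = √(1² + 8²) = √65 ≈ 8.0623
L1 ≥ L2 always (equality iff movement is along one axis); L1 > L2 here.
Ratio L1/L2 = 9/√65 ≈ 1.1163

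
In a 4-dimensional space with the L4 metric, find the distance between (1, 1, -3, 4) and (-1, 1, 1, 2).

(Σ|x_i - y_i|^4)^(1/4) = (|1 - (-1)|^4 + |1 - 1|^4 + |-3 - 1|^4 + |4 - 2|^4)^(1/4)
= (2^4 + 0^4 + 4^4 + 2^4)^(1/4) = (16 + 0 + 256 + 16)^(1/4) = (288)^(1/4) ≈ 4.1195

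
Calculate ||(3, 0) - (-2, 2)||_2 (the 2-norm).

(Σ|x_i - y_i|^2)^(1/2) = (|3 - (-2)|^2 + |0 - 2|^2)^(1/2)
= (5^2 + 2^2)^(1/2) = (25 + 4)^(1/2) = (29)^(1/2) ≈ 5.3852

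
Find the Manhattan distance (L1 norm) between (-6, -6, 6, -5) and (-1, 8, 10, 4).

Σ|x_i - y_i| = |-6 - (-1)| + |-6 - 8| + |6 - 10| + |-5 - 4| = 5 + 14 + 4 + 9 = 32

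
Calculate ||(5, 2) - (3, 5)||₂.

√(Σ(x_i - y_i)²) = √((5 - 3)² + (2 - 5)²)
= √(2² + (-3)²) = √(4 + 9) = √13 ≈ 3.6056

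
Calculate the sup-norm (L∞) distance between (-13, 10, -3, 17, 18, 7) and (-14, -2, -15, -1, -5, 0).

max(|x_i - y_i|) = max(|-13 - (-14)|, |10 - (-2)|, |-3 - (-15)|, |17 - (-1)|, |18 - (-5)|, |7 - 0|) = max(1, 12, 12, 18, 23, 7) = 23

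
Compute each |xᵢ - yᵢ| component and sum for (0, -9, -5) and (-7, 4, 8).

Σ|x_i - y_i| = |0 - (-7)| + |-9 - 4| + |-5 - 8| = 7 + 13 + 13 = 33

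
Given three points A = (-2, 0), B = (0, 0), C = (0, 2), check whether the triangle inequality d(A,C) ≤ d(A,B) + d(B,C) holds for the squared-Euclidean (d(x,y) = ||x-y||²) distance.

d(A,B) = 2² + 0² = 4, d(B,C) = 0² + 2² = 4, d(A,C) = 2² + 2² = 8.
d(A,C) = 8 ≤ 4 + 4 = 8. Triangle inequality is satisfied.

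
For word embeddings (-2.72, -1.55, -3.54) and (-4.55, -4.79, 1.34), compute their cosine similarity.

With u = (-2.72, -1.55, -3.54), v = (-4.55, -4.79, 1.34):
u·v = (-2.72)·(-4.55) + (-1.55)·(-4.79) + (-3.54)·1.34 = 12.376 + 7.4245 + (-4.7436) = 15.0569.
|u| = √((-2.72)² + (-1.55)² + (-3.54)²) = √(7.3984 + 2.4025 + 12.5316) = √22.3325, |v| = √((-4.55)² + (-4.79)² + 1.34²) = √(20.7025 + 22.9441 + 1.7956) = √45.4422.
cos θ = (u·v)/(|u||v|) = 15.0569/(√22.3325·√45.4422) ≈ 0.4726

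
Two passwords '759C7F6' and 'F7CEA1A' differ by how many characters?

Differing positions: 1, 2, 3, 4, 5, 6, 7. Hamming distance = 7.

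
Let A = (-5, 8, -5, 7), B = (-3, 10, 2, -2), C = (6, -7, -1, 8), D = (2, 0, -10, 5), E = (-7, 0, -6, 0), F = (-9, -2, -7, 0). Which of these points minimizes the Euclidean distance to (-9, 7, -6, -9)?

Distances: d(A) ≈ 16.5529, d(B) ≈ 12.5698, d(C) ≈ 27.1109, d(D) ≈ 19.5448, d(E) ≈ 11.5758, d(F) ≈ 12.7671. Nearest: E = (-7, 0, -6, 0) with distance 11.5758.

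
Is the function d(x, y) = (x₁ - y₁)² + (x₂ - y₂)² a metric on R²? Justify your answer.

No. The squared Euclidean distance fails the triangle inequality. Counterexample: x = (0, 0), y = (5, 3), z = (10, 6). d(x,z) = 10² + 6² = 136, but d(x,y) + d(y,z) = (5² + 3²) + (5² + 3²) = 34 + 34 = 68. Since 136 > 68, the triangle inequality is violated. (Note: √d, the ordinary Euclidean distance, IS a metric.)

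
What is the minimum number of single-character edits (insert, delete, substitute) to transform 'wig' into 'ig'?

Let D[i][j] be the edit distance between the first i characters of 'wig' and the first j characters of 'ig', with D[i][0] = i, D[0][j] = j, and D[i][j] = D[i-1][j-1] if the characters match, else 1 + min(D[i-1][j], D[i][j-1], D[i-1][j-1]). Filling the table (rows: prefixes of 'wig', columns: prefixes of 'ig'):
     ε  i  g
  ε  0  1  2
  w  1  1  2
  i  2  1  2
  g  3  2  1
The bottom-right entry gives D[3][2] = 1, so no sequence of fewer than 1 edit works. Backtracking through the table gives one optimal edit sequence (1 edit):
  wig → ig (del w @1)
Edit distance = 1.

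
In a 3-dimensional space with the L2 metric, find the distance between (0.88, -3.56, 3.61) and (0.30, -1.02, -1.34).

(Σ|x_i - y_i|^2)^(1/2) = (|0.88 - 0.3|^2 + |-3.56 - (-1.02)|^2 + |3.61 - (-1.34)|^2)^(1/2)
= (0.58^2 + 2.54^2 + 4.95^2)^(1/2) = (0.3364 + 6.4516 + 24.5025)^(1/2) = (31.2905)^(1/2) ≈ 5.5938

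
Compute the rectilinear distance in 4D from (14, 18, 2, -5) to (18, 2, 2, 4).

Σ|x_i - y_i| = |14 - 18| + |18 - 2| + |2 - 2| + |-5 - 4| = 4 + 16 + 0 + 9 = 29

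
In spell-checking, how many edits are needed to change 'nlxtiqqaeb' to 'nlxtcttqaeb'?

Let D[i][j] be the edit distance between the first i characters of 'nlxtiqqaeb' and the first j characters of 'nlxtcttqaeb', with D[i][0] = i, D[0][j] = j, and D[i][j] = D[i-1][j-1] if the characters match, else 1 + min(D[i-1][j], D[i][j-1], D[i-1][j-1]). Filling the table (rows: prefixes of 'nlxtiqqaeb', columns: prefixes of 'nlxtcttqaeb'):
     ε  n  l  x  t  c  t  t  q  a  e  b
  ε  0  1  2  3  4  5  6  7  8  9 10 11
  n  1  0  1  2  3  4  5  6  7  8  9 10
  l  2  1  0  1  2  3  4  5  6  7  8  9
  x  3  2  1  0  1  2  3  4  5  6  7  8
  t  4  3  2  1  0  1  2  3  4  5  6  7
  i  5  4  3  2  1  1  2  3  4  5  6  7
  q  6  5  4  3  2  2  2  3  3  4  5  6
  q  7  6  5  4  3  3  3  3  3  4  5  6
  a  8  7  6  5  4  4  4  4  4  3  4  5
  e  9  8  7  6  5  5  5  5  5  4  3  4
  b 10  9  8  7  6  6  6  6  6  5  4  3
The bottom-right entry gives D[10][11] = 3, so no sequence of fewer than 3 edits works. Backtracking through the table gives one optimal edit sequence (3 edits):
  nlxtiqqaeb → nlxtciqqaeb (ins c @5)
  nlxtciqqaeb → nlxtctqqaeb (sub i→t @6)
  nlxtctqqaeb → nlxtcttqaeb (sub q→t @7)
Edit distance = 3.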